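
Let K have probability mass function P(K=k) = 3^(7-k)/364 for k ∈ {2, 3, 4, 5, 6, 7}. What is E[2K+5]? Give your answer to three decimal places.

E[2K+5] = Σ (2k+5)·P(K=k)
 = 9·243/364 + 11·81/364 + 13·27/364 + 15·9/364 + 17·3/364 + 19·1/364
 = 2187/364 + 891/364 + 27/28 + 135/364 + 51/364 + 19/364
 = 1817/182

9.984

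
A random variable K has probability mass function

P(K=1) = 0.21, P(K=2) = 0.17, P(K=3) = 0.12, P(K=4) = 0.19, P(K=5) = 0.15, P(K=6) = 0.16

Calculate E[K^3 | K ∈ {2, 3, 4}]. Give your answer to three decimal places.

34.917

P(K ∈ {2, 3, 4}) = 0.17 + 0.12 + 0.19 = 0.48.
E[K^3 | K ∈ {2, 3, 4}] = [8·0.17 + 27·0.12 + 64·0.19] / 0.48
 = 16.76 / 0.48
 = 419/12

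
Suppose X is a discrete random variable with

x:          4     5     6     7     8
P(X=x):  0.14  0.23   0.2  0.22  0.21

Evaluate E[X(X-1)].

33.28

E[X(X-1)] = Σ x(x-1)·P(X=x)
 = 12·0.14 + 20·0.23 + 30·0.2 + 42·0.22 + 56·0.21
 = 1.68 + 4.6 + 6 + 9.24 + 11.76
 = 33.28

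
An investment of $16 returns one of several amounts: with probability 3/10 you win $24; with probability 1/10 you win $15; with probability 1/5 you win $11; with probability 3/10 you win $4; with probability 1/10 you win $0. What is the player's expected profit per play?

-3.9

E[payout] = 24·3/10 + 15·1/10 + 11·1/5 + 4·3/10 + 0·1/10
 = 36/5 + 3/2 + 11/5 + 6/5 + 0
 = 121/10
Net = 121/10 - 16 = -39/10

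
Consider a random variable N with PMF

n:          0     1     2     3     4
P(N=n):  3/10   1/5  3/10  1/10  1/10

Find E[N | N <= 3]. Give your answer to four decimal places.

P(N <= 3) = 3/10 + 1/5 + 3/10 + 1/10 = 9/10.
E[N | N <= 3] = [0·3/10 + 1·1/5 + 2·3/10 + 3·1/10] / (9/10)
 = 11/10 / (9/10)
 = 11/9

1.2222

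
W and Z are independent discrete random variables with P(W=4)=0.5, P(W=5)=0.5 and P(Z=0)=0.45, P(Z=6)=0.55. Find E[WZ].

14.85

E[WZ] = Σ_w Σ_z wz · P(W=w)P(Z=z)
 = 0·0.225 + 24·0.275 + 0·0.225 + 30·0.275
 = 0 + 6.6 + 0 + 8.25
 = 14.85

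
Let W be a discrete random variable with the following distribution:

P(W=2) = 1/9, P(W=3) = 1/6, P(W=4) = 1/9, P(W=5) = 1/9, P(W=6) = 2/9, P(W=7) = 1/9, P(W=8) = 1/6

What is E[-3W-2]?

E[-3W-2] = Σ (-3w-2)·P(W=w)
 = (-8)·1/9 + (-11)·1/6 + (-14)·1/9 + (-17)·1/9 + (-20)·2/9 + (-23)·1/9 + (-26)·1/6
 = (-8/9) + (-11/6) + (-14/9) + (-17/9) + (-40/9) + (-23/9) + (-13/3)
 = -35/2

-17.5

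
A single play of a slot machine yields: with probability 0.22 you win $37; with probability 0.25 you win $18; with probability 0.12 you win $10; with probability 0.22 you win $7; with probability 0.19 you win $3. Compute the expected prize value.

E[payout] = 37·0.22 + 18·0.25 + 10·0.12 + 7·0.22 + 3·0.19
 = 8.14 + 4.5 + 1.2 + 1.54 + 0.57
 = 15.95

15.95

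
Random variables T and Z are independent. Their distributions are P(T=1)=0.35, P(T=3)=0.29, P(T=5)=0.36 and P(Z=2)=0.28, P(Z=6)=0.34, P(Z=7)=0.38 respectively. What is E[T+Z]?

E[T+Z] = Σ_t Σ_z (t+z) · P(T=t)P(Z=z)
 = 3·0.098 + 7·0.119 + 8·0.133 + 5·0.0812 + 9·0.0986 + 10·0.1102 + 7·0.1008 + 11·0.1224 + 12·0.1368
 = 0.294 + 0.833 + 1.064 + 0.406 + 0.8874 + 1.102 + 0.7056 + 1.3464 + 1.6416
 = 8.28

8.28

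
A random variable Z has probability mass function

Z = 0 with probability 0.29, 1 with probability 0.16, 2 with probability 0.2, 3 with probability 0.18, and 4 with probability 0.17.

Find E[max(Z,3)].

3.17

E[max(Z,3)] = Σ max(z,3)·P(Z=z)
 = 3·0.29 + 3·0.16 + 3·0.2 + 3·0.18 + 4·0.17
 = 0.87 + 0.48 + 0.6 + 0.54 + 0.68
 = 3.17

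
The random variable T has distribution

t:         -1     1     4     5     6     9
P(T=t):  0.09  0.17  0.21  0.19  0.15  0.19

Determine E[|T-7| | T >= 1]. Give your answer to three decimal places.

P(T >= 1) = 0.17 + 0.21 + 0.19 + 0.15 + 0.19 = 0.91.
E[|T-7| | T >= 1] = [6·0.17 + 3·0.21 + 2·0.19 + 1·0.15 + 2·0.19] / 0.91
 = 2.56 / 0.91
 = 256/91

2.813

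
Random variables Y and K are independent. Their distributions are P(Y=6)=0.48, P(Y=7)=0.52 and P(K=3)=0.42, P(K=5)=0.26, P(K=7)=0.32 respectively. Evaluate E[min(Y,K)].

4.6464

E[min(Y,K)] = Σ_y Σ_k min(y,k) · P(Y=y)P(K=k)
 = 3·0.2016 + 5·0.1248 + 6·0.1536 + 3·0.2184 + 5·0.1352 + 7·0.1664
 = 0.6048 + 0.624 + 0.9216 + 0.6552 + 0.676 + 1.1648
 = 4.6464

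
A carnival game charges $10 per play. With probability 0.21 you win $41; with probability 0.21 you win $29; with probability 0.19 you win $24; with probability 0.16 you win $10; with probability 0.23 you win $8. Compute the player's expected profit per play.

E[payout] = 41·0.21 + 29·0.21 + 24·0.19 + 10·0.16 + 8·0.23
 = 8.61 + 6.09 + 4.56 + 1.6 + 1.84
 = 22.7
Net = 22.7 - 10 = 12.7

12.7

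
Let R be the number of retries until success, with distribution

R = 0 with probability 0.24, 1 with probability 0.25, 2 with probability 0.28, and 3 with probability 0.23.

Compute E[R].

E[R] = Σ r·P(R=r)
 = 0·0.24 + 1·0.25 + 2·0.28 + 3·0.23
 = 0 + 0.25 + 0.56 + 0.69
 = 1.5

1.5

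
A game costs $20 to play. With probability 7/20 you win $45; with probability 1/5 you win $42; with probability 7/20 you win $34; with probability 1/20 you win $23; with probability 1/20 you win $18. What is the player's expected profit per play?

18.1

E[payout] = 45·7/20 + 42·1/5 + 34·7/20 + 23·1/20 + 18·1/20
 = 63/4 + 42/5 + 119/10 + 23/20 + 9/10
 = 381/10
Net = 381/10 - 20 = 181/10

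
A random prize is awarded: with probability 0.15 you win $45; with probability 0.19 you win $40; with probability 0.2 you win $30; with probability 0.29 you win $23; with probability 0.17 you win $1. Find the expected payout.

27.19

E[payout] = 45·0.15 + 40·0.19 + 30·0.2 + 23·0.29 + 1·0.17
 = 6.75 + 7.6 + 6 + 6.67 + 0.17
 = 27.19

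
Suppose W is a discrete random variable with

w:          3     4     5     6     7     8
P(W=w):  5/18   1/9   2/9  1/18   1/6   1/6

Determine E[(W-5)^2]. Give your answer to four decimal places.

3.4444

E[(W-5)^2] = Σ (w-5)^2·P(W=w)
 = 4·5/18 + 1·1/9 + 0·2/9 + 1·1/18 + 4·1/6 + 9·1/6
 = 10/9 + 1/9 + 0 + 1/18 + 2/3 + 3/2
 = 31/9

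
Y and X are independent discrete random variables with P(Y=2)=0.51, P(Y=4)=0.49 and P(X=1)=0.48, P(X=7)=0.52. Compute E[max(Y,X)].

E[max(Y,X)] = Σ_y Σ_x max(y,x) · P(Y=y)P(X=x)
 = 2·0.2448 + 7·0.2652 + 4·0.2352 + 7·0.2548
 = 0.4896 + 1.8564 + 0.9408 + 1.7836
 = 5.0704

5.0704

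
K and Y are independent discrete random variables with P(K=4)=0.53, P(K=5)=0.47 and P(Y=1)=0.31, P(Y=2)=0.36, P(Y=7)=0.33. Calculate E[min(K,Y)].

2.5051

E[min(K,Y)] = Σ_k Σ_y min(k,y) · P(K=k)P(Y=y)
 = 1·0.1643 + 2·0.1908 + 4·0.1749 + 1·0.1457 + 2·0.1692 + 5·0.1551
 = 0.1643 + 0.3816 + 0.6996 + 0.1457 + 0.3384 + 0.7755
 = 2.5051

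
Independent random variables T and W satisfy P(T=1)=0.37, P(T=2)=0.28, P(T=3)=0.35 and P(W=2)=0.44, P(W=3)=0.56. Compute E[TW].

5.0688

E[TW] = Σ_t Σ_w tw · P(T=t)P(W=w)
 = 2·0.1628 + 3·0.2072 + 4·0.1232 + 6·0.1568 + 6·0.154 + 9·0.196
 = 0.3256 + 0.6216 + 0.4928 + 0.9408 + 0.924 + 1.764
 = 5.0688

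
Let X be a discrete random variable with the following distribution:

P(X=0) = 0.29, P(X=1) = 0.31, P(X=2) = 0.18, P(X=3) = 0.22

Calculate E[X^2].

E[X^2] = Σ x^2·P(X=x)
 = 0·0.29 + 1·0.31 + 4·0.18 + 9·0.22
 = 0 + 0.31 + 0.72 + 1.98
 = 3.01

3.01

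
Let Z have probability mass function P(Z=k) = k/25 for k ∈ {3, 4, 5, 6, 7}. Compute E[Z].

E[Z] = Σ z·P(Z=z)
 = 3·3/25 + 4·4/25 + 5·1/5 + 6·6/25 + 7·7/25
 = 9/25 + 16/25 + 1 + 36/25 + 49/25
 = 27/5

5.4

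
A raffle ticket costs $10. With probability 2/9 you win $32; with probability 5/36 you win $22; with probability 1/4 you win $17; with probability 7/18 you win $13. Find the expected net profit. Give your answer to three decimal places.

E[payout] = 32·2/9 + 22·5/36 + 17·1/4 + 13·7/18
 = 64/9 + 55/18 + 17/4 + 91/18
 = 701/36
Net = 701/36 - 10 = 341/36

9.472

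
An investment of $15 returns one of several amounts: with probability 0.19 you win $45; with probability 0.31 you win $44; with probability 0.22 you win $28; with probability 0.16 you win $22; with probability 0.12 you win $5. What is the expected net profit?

17.47

E[payout] = 45·0.19 + 44·0.31 + 28·0.22 + 22·0.16 + 5·0.12
 = 8.55 + 13.64 + 6.16 + 3.52 + 0.6
 = 32.47
Net = 32.47 - 15 = 17.47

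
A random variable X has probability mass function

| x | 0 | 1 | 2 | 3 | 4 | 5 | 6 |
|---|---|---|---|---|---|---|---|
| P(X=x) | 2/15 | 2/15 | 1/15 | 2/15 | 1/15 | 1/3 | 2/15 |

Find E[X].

3.4

E[X] = Σ x·P(X=x)
 = 0·2/15 + 1·2/15 + 2·1/15 + 3·2/15 + 4·1/15 + 5·1/3 + 6·2/15
 = 0 + 2/15 + 2/15 + 2/5 + 4/15 + 5/3 + 4/5
 = 17/5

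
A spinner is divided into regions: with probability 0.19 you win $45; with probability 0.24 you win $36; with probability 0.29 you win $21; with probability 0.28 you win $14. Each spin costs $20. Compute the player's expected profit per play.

7.2

E[payout] = 45·0.19 + 36·0.24 + 21·0.29 + 14·0.28
 = 8.55 + 8.64 + 6.09 + 3.92
 = 27.2
Net = 27.2 - 20 = 7.2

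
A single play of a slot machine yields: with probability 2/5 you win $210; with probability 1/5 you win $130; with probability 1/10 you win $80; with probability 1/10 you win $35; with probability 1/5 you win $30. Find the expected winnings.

127.5

E[payout] = 210·2/5 + 130·1/5 + 80·1/10 + 35·1/10 + 30·1/5
 = 84 + 26 + 8 + 7/2 + 6
 = 255/2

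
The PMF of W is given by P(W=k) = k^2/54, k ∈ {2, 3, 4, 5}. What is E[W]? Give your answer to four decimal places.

E[W] = Σ w·P(W=w)
 = 2·2/27 + 3·1/6 + 4·8/27 + 5·25/54
 = 4/27 + 1/2 + 32/27 + 125/54
 = 112/27

4.1481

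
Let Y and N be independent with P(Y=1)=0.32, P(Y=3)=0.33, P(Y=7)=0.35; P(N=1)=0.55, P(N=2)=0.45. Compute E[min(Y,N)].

E[min(Y,N)] = Σ_y Σ_n min(y,n) · P(Y=y)P(N=n)
 = 1·0.176 + 1·0.144 + 1·0.1815 + 2·0.1485 + 1·0.1925 + 2·0.1575
 = 0.176 + 0.144 + 0.1815 + 0.297 + 0.1925 + 0.315
 = 1.306

1.306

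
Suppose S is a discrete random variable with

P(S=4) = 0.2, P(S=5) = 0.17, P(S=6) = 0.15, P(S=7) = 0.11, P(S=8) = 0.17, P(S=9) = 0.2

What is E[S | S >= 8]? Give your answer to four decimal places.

P(S >= 8) = 0.17 + 0.2 = 0.37.
E[S | S >= 8] = [8·0.17 + 9·0.2] / 0.37
 = 3.16 / 0.37
 = 316/37

8.5405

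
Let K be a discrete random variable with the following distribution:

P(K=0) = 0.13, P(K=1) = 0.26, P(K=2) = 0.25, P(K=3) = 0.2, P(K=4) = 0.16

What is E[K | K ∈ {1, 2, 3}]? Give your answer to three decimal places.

P(K ∈ {1, 2, 3}) = 0.26 + 0.25 + 0.2 = 0.71.
E[K | K ∈ {1, 2, 3}] = [1·0.26 + 2·0.25 + 3·0.2] / 0.71
 = 1.36 / 0.71
 = 136/71

1.915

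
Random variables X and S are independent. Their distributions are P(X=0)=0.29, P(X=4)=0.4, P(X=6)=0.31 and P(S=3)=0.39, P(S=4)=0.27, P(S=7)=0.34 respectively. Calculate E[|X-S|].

E[|X-S|] = Σ_x Σ_s |x-s| · P(X=x)P(S=s)
 = 3·0.1131 + 4·0.0783 + 7·0.0986 + 1·0.156 + 0·0.108 + 3·0.136 + 3·0.1209 + 2·0.0837 + 1·0.1054
 = 0.3393 + 0.3132 + 0.6902 + 0.156 + 0 + 0.408 + 0.3627 + 0.1674 + 0.1054
 = 2.5422

2.5422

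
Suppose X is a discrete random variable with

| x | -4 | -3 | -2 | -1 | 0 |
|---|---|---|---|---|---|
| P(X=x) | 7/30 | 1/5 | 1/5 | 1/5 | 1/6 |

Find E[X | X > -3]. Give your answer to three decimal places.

P(X > -3) = 1/5 + 1/5 + 1/6 = 17/30.
E[X | X > -3] = [(-2)·1/5 + (-1)·1/5 + 0·1/6] / (17/30)
 = -3/5 / (17/30)
 = -18/17

-1.059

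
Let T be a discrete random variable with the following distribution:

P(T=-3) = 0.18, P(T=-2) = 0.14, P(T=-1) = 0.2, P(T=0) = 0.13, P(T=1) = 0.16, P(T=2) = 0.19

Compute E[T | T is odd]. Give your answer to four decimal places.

-1.0741

P(T is odd) = 0.18 + 0.2 + 0.16 = 0.54.
E[T | T is odd] = [(-3)·0.18 + (-1)·0.2 + 1·0.16] / 0.54
 = -0.58 / 0.54
 = -29/27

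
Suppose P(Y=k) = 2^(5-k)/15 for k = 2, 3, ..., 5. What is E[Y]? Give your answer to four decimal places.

2.7333

E[Y] = Σ y·P(Y=y)
 = 2·8/15 + 3·4/15 + 4·2/15 + 5·1/15
 = 16/15 + 4/5 + 8/15 + 1/3
 = 41/15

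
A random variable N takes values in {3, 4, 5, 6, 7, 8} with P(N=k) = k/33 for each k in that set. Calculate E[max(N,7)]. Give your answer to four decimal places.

7.2424

E[max(N,7)] = Σ max(n,7)·P(N=n)
 = 7·1/11 + 7·4/33 + 7·5/33 + 7·2/11 + 7·7/33 + 8·8/33
 = 7/11 + 28/33 + 35/33 + 14/11 + 49/33 + 64/33
 = 239/33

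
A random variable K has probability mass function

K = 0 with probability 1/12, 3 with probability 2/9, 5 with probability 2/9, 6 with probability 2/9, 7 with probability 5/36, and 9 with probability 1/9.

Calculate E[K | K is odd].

5.4

P(K is odd) = 2/9 + 2/9 + 5/36 + 1/9 = 25/36.
E[K | K is odd] = [3·2/9 + 5·2/9 + 7·5/36 + 9·1/9] / (25/36)
 = 15/4 / (25/36)
 = 27/5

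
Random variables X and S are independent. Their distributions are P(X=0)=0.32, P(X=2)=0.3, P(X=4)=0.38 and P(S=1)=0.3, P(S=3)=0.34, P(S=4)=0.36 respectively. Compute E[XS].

5.8512

E[XS] = Σ_x Σ_s xs · P(X=x)P(S=s)
 = 0·0.096 + 0·0.1088 + 0·0.1152 + 2·0.09 + 6·0.102 + 8·0.108 + 4·0.114 + 12·0.1292 + 16·0.1368
 = 0 + 0 + 0 + 0.18 + 0.612 + 0.864 + 0.456 + 1.5504 + 2.1888
 = 5.8512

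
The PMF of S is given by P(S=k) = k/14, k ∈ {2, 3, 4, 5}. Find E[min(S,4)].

3.5

E[min(S,4)] = Σ min(s,4)·P(S=s)
 = 2·1/7 + 3·3/14 + 4·2/7 + 4·5/14
 = 2/7 + 9/14 + 8/7 + 10/7
 = 7/2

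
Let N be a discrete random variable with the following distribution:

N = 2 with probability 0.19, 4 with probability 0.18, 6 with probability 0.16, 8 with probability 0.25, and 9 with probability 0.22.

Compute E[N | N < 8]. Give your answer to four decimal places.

3.8868

P(N < 8) = 0.19 + 0.18 + 0.16 = 0.53.
E[N | N < 8] = [2·0.19 + 4·0.18 + 6·0.16] / 0.53
 = 2.06 / 0.53
 = 206/53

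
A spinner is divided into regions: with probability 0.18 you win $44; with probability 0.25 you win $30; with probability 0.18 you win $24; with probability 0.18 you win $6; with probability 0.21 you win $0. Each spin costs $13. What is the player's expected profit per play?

7.82

E[payout] = 44·0.18 + 30·0.25 + 24·0.18 + 6·0.18 + 0·0.21
 = 7.92 + 7.5 + 4.32 + 1.08 + 0
 = 20.82
Net = 20.82 - 13 = 7.82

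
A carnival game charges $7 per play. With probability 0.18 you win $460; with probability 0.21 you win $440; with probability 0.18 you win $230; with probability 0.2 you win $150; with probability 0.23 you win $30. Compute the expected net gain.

246.5

E[payout] = 460·0.18 + 440·0.21 + 230·0.18 + 150·0.2 + 30·0.23
 = 82.8 + 92.4 + 41.4 + 30 + 6.9
 = 253.5
Net = 253.5 - 7 = 246.5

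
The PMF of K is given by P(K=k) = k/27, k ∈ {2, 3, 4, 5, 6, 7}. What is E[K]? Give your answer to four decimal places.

5.1481

E[K] = Σ k·P(K=k)
 = 2·2/27 + 3·1/9 + 4·4/27 + 5·5/27 + 6·2/9 + 7·7/27
 = 4/27 + 1/3 + 16/27 + 25/27 + 4/3 + 49/27
 = 139/27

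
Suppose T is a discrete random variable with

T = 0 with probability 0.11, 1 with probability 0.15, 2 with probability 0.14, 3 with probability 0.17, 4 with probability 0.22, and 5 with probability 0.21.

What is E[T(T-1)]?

8.14

E[T(T-1)] = Σ t(t-1)·P(T=t)
 = 0·0.11 + 0·0.15 + 2·0.14 + 6·0.17 + 12·0.22 + 20·0.21
 = 0 + 0 + 0.28 + 1.02 + 2.64 + 4.2
 = 8.14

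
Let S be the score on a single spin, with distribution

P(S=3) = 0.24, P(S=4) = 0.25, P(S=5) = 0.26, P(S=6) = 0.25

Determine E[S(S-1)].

17.14

E[S(S-1)] = Σ s(s-1)·P(S=s)
 = 6·0.24 + 12·0.25 + 20·0.26 + 30·0.25
 = 1.44 + 3 + 5.2 + 7.5
 = 17.14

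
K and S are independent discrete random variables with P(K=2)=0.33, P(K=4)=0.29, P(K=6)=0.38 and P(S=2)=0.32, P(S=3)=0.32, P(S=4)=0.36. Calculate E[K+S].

7.14

E[K+S] = Σ_k Σ_s (k+s) · P(K=k)P(S=s)
 = 4·0.1056 + 5·0.1056 + 6·0.1188 + 6·0.0928 + 7·0.0928 + 8·0.1044 + 8·0.1216 + 9·0.1216 + 10·0.1368
 = 0.4224 + 0.528 + 0.7128 + 0.5568 + 0.6496 + 0.8352 + 0.9728 + 1.0944 + 1.368
 = 7.14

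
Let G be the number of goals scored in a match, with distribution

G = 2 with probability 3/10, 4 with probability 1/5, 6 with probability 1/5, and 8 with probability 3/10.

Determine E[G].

5

E[G] = Σ g·P(G=g)
 = 2·3/10 + 4·1/5 + 6·1/5 + 8·3/10
 = 3/5 + 4/5 + 6/5 + 12/5
 = 5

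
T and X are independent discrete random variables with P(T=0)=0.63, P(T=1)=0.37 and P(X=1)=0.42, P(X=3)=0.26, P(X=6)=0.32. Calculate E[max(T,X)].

3.12

E[max(T,X)] = Σ_t Σ_x max(t,x) · P(T=t)P(X=x)
 = 1·0.2646 + 3·0.1638 + 6·0.2016 + 1·0.1554 + 3·0.0962 + 6·0.1184
 = 0.2646 + 0.4914 + 1.2096 + 0.1554 + 0.2886 + 0.7104
 = 3.12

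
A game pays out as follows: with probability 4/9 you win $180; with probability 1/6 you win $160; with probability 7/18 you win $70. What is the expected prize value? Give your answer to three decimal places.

133.889

E[payout] = 180·4/9 + 160·1/6 + 70·7/18
 = 80 + 80/3 + 245/9
 = 1205/9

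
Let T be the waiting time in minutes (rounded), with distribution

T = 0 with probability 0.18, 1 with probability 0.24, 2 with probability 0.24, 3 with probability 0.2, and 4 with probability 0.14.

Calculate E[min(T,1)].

E[min(T,1)] = Σ min(t,1)·P(T=t)
 = 0·0.18 + 1·0.24 + 1·0.24 + 1·0.2 + 1·0.14
 = 0 + 0.24 + 0.24 + 0.2 + 0.14
 = 0.82

0.82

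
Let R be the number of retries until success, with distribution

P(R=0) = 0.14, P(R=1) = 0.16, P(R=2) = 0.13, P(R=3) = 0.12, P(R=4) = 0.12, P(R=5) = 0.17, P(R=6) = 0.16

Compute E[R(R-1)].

10.62

E[R(R-1)] = Σ r(r-1)·P(R=r)
 = 0·0.14 + 0·0.16 + 2·0.13 + 6·0.12 + 12·0.12 + 20·0.17 + 30·0.16
 = 0 + 0 + 0.26 + 0.72 + 1.44 + 3.4 + 4.8
 = 10.62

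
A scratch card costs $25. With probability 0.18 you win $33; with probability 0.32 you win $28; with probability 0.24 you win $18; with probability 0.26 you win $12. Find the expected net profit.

E[payout] = 33·0.18 + 28·0.32 + 18·0.24 + 12·0.26
 = 5.94 + 8.96 + 4.32 + 3.12
 = 22.34
Net = 22.34 - 25 = -2.66

-2.66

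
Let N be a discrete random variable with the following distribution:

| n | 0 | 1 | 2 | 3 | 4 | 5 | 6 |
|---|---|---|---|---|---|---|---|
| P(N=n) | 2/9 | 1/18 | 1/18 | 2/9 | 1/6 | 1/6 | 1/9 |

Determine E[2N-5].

1

E[2N-5] = Σ (2n-5)·P(N=n)
 = (-5)·2/9 + (-3)·1/18 + (-1)·1/18 + 1·2/9 + 3·1/6 + 5·1/6 + 7·1/9
 = (-10/9) + (-1/6) + (-1/18) + 2/9 + 1/2 + 5/6 + 7/9
 = 1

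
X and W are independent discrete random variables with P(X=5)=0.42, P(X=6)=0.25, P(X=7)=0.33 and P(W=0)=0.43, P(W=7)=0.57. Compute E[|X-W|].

3.1626

E[|X-W|] = Σ_x Σ_w |x-w| · P(X=x)P(W=w)
 = 5·0.1806 + 2·0.2394 + 6·0.1075 + 1·0.1425 + 7·0.1419 + 0·0.1881
 = 0.903 + 0.4788 + 0.645 + 0.1425 + 0.9933 + 0
 = 3.1626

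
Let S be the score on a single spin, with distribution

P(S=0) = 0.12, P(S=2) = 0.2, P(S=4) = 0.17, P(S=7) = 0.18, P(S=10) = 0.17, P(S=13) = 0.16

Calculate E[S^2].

56.38

E[S^2] = Σ s^2·P(S=s)
 = 0·0.12 + 4·0.2 + 16·0.17 + 49·0.18 + 100·0.17 + 169·0.16
 = 0 + 0.8 + 2.72 + 8.82 + 17 + 27.04
 = 56.38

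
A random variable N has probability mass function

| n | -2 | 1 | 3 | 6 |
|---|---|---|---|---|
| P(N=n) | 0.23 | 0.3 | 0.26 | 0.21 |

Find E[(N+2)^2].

22.64

E[(N+2)^2] = Σ (n+2)^2·P(N=n)
 = 0·0.23 + 9·0.3 + 25·0.26 + 64·0.21
 = 0 + 2.7 + 6.5 + 13.44
 = 22.64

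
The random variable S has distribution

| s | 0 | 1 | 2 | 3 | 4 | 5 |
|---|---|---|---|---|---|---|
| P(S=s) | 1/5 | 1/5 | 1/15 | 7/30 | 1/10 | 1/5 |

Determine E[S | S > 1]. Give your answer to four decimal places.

P(S > 1) = 1/15 + 7/30 + 1/10 + 1/5 = 3/5.
E[S | S > 1] = [2·1/15 + 3·7/30 + 4·1/10 + 5·1/5] / (3/5)
 = 67/30 / (3/5)
 = 67/18

3.7222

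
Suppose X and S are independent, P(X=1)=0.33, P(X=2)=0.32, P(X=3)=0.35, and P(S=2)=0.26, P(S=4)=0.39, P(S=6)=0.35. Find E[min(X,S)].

1.929

E[min(X,S)] = Σ_x Σ_s min(x,s) · P(X=x)P(S=s)
 = 1·0.0858 + 1·0.1287 + 1·0.1155 + 2·0.0832 + 2·0.1248 + 2·0.112 + 2·0.091 + 3·0.1365 + 3·0.1225
 = 0.0858 + 0.1287 + 0.1155 + 0.1664 + 0.2496 + 0.224 + 0.182 + 0.4095 + 0.3675
 = 1.929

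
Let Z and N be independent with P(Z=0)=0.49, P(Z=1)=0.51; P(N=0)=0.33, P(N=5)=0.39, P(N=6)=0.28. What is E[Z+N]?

E[Z+N] = Σ_z Σ_n (z+n) · P(Z=z)P(N=n)
 = 0·0.1617 + 5·0.1911 + 6·0.1372 + 1·0.1683 + 6·0.1989 + 7·0.1428
 = 0 + 0.9555 + 0.8232 + 0.1683 + 1.1934 + 0.9996
 = 4.14

4.14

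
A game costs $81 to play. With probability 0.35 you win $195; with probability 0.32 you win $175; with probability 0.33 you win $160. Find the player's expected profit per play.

96.05

E[payout] = 195·0.35 + 175·0.32 + 160·0.33
 = 68.25 + 56 + 52.8
 = 177.05
Net = 177.05 - 81 = 96.05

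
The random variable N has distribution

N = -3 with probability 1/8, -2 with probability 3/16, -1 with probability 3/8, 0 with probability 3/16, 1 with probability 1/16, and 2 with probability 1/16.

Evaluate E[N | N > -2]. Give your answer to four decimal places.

P(N > -2) = 3/8 + 3/16 + 1/16 + 1/16 = 11/16.
E[N | N > -2] = [(-1)·3/8 + 0·3/16 + 1·1/16 + 2·1/16] / (11/16)
 = -3/16 / (11/16)
 = -3/11

-0.2727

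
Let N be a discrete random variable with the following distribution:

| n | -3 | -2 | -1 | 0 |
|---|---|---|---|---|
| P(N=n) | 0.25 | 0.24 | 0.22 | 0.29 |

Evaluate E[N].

-1.45

E[N] = Σ n·P(N=n)
 = (-3)·0.25 + (-2)·0.24 + (-1)·0.22 + 0·0.29
 = (-0.75) + (-0.48) + (-0.22) + 0
 = -1.45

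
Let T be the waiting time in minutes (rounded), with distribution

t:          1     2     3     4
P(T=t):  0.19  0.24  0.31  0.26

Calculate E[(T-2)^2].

E[(T-2)^2] = Σ (t-2)^2·P(T=t)
 = 1·0.19 + 0·0.24 + 1·0.31 + 4·0.26
 = 0.19 + 0 + 0.31 + 1.04
 = 1.54

1.54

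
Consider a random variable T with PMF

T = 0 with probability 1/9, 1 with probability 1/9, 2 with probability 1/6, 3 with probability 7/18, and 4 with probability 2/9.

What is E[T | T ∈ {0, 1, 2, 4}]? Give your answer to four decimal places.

P(T ∈ {0, 1, 2, 4}) = 1/9 + 1/9 + 1/6 + 2/9 = 11/18.
E[T | T ∈ {0, 1, 2, 4}] = [0·1/9 + 1·1/9 + 2·1/6 + 4·2/9] / (11/18)
 = 4/3 / (11/18)
 = 24/11

2.1818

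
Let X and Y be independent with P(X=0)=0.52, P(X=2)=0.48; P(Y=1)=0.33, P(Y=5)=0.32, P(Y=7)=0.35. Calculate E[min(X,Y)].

0.8016

E[min(X,Y)] = Σ_x Σ_y min(x,y) · P(X=x)P(Y=y)
 = 0·0.1716 + 0·0.1664 + 0·0.182 + 1·0.1584 + 2·0.1536 + 2·0.168
 = 0 + 0 + 0 + 0.1584 + 0.3072 + 0.336
 = 0.8016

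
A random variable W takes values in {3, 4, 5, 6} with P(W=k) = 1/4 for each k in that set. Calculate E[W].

4.5

E[W] = Σ w·P(W=w)
 = 3·1/4 + 4·1/4 + 5·1/4 + 6·1/4
 = 3/4 + 1 + 5/4 + 3/2
 = 9/2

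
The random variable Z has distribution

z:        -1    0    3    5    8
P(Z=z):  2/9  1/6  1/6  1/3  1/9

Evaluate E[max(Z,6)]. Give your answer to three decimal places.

E[max(Z,6)] = Σ max(z,6)·P(Z=z)
 = 6·2/9 + 6·1/6 + 6·1/6 + 6·1/3 + 8·1/9
 = 4/3 + 1 + 1 + 2 + 8/9
 = 56/9

6.222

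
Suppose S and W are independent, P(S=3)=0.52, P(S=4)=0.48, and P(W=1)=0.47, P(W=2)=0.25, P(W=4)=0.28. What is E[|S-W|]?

1.6812

E[|S-W|] = Σ_s Σ_w |s-w| · P(S=s)P(W=w)
 = 2·0.2444 + 1·0.13 + 1·0.1456 + 3·0.2256 + 2·0.12 + 0·0.1344
 = 0.4888 + 0.13 + 0.1456 + 0.6768 + 0.24 + 0
 = 1.6812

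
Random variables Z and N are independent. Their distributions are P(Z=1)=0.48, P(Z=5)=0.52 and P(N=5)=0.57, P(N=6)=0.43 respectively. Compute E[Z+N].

E[Z+N] = Σ_z Σ_n (z+n) · P(Z=z)P(N=n)
 = 6·0.2736 + 7·0.2064 + 10·0.2964 + 11·0.2236
 = 1.6416 + 1.4448 + 2.964 + 2.4596
 = 8.51

8.51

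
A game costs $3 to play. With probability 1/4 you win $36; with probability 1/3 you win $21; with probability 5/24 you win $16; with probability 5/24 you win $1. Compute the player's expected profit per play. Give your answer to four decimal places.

16.5417

E[payout] = 36·1/4 + 21·1/3 + 16·5/24 + 1·5/24
 = 9 + 7 + 10/3 + 5/24
 = 469/24
Net = 469/24 - 3 = 397/24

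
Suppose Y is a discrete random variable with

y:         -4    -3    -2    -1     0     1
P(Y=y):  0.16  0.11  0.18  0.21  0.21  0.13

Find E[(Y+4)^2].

E[(Y+4)^2] = Σ (y+4)^2·P(Y=y)
 = 0·0.16 + 1·0.11 + 4·0.18 + 9·0.21 + 16·0.21 + 25·0.13
 = 0 + 0.11 + 0.72 + 1.89 + 3.36 + 3.25
 = 9.33

9.33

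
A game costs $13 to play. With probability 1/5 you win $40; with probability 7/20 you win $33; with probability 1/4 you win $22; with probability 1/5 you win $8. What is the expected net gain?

E[payout] = 40·1/5 + 33·7/20 + 22·1/4 + 8·1/5
 = 8 + 231/20 + 11/2 + 8/5
 = 533/20
Net = 533/20 - 13 = 273/20

13.65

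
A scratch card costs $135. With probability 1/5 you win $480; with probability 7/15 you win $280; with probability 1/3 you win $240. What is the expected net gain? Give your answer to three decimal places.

E[payout] = 480·1/5 + 280·7/15 + 240·1/3
 = 96 + 392/3 + 80
 = 920/3
Net = 920/3 - 135 = 515/3

171.667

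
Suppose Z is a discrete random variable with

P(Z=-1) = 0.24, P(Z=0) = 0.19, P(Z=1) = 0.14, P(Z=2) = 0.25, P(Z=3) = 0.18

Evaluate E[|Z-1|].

1.28

E[|Z-1|] = Σ |z-1|·P(Z=z)
 = 2·0.24 + 1·0.19 + 0·0.14 + 1·0.25 + 2·0.18
 = 0.48 + 0.19 + 0 + 0.25 + 0.36
 = 1.28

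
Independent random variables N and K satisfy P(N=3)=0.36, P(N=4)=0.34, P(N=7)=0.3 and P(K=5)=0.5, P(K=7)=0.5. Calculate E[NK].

E[NK] = Σ_n Σ_k nk · P(N=n)P(K=k)
 = 15·0.18 + 21·0.18 + 20·0.17 + 28·0.17 + 35·0.15 + 49·0.15
 = 2.7 + 3.78 + 3.4 + 4.76 + 5.25 + 7.35
 = 27.24

27.24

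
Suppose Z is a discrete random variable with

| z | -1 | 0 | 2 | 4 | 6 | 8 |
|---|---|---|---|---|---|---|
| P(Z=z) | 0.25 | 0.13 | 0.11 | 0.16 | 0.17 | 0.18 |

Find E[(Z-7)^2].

E[(Z-7)^2] = Σ (z-7)^2·P(Z=z)
 = 64·0.25 + 49·0.13 + 25·0.11 + 9·0.16 + 1·0.17 + 1·0.18
 = 16 + 6.37 + 2.75 + 1.44 + 0.17 + 0.18
 = 26.91

26.91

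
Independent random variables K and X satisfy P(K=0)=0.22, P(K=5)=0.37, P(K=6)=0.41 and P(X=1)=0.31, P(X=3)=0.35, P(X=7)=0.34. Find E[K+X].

E[K+X] = Σ_k Σ_x (k+x) · P(K=k)P(X=x)
 = 1·0.0682 + 3·0.077 + 7·0.0748 + 6·0.1147 + 8·0.1295 + 12·0.1258 + 7·0.1271 + 9·0.1435 + 13·0.1394
 = 0.0682 + 0.231 + 0.5236 + 0.6882 + 1.036 + 1.5096 + 0.8897 + 1.2915 + 1.8122
 = 8.05

8.05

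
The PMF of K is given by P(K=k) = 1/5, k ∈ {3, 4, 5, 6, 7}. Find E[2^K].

49.6

E[2^K] = Σ 2^k·P(K=k)
 = 8·1/5 + 16·1/5 + 32·1/5 + 64·1/5 + 128·1/5
 = 8/5 + 16/5 + 32/5 + 64/5 + 128/5
 = 248/5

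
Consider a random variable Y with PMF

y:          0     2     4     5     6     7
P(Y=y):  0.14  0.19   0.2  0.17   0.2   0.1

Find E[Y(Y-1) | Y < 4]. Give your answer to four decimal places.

P(Y < 4) = 0.14 + 0.19 = 0.33.
E[Y(Y-1) | Y < 4] = [0·0.14 + 2·0.19] / 0.33
 = 0.38 / 0.33
 = 38/33

1.1515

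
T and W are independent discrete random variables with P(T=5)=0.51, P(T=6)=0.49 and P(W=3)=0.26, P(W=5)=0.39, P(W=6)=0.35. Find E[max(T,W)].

5.6685

E[max(T,W)] = Σ_t Σ_w max(t,w) · P(T=t)P(W=w)
 = 5·0.1326 + 5·0.1989 + 6·0.1785 + 6·0.1274 + 6·0.1911 + 6·0.1715
 = 0.663 + 0.9945 + 1.071 + 0.7644 + 1.1466 + 1.029
 = 5.6685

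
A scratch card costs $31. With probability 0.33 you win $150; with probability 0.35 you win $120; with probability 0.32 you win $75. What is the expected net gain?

E[payout] = 150·0.33 + 120·0.35 + 75·0.32
 = 49.5 + 42 + 24
 = 115.5
Net = 115.5 - 31 = 84.5

84.5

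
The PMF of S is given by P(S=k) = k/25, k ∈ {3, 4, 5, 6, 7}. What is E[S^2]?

31

E[S^2] = Σ s^2·P(S=s)
 = 9·3/25 + 16·4/25 + 25·1/5 + 36·6/25 + 49·7/25
 = 27/25 + 64/25 + 5 + 216/25 + 343/25
 = 31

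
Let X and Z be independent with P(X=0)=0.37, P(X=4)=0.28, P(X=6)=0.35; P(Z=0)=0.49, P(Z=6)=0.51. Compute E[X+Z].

6.28

E[X+Z] = Σ_x Σ_z (x+z) · P(X=x)P(Z=z)
 = 0·0.1813 + 6·0.1887 + 4·0.1372 + 10·0.1428 + 6·0.1715 + 12·0.1785
 = 0 + 1.1322 + 0.5488 + 1.428 + 1.029 + 2.142
 = 6.28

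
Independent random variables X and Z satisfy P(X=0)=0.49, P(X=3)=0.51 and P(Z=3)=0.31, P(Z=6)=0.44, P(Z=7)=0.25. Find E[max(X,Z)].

E[max(X,Z)] = Σ_x Σ_z max(x,z) · P(X=x)P(Z=z)
 = 3·0.1519 + 6·0.2156 + 7·0.1225 + 3·0.1581 + 6·0.2244 + 7·0.1275
 = 0.4557 + 1.2936 + 0.8575 + 0.4743 + 1.3464 + 0.8925
 = 5.32

5.32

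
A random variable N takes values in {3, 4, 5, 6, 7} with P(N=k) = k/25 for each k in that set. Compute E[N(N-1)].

25.6

E[N(N-1)] = Σ n(n-1)·P(N=n)
 = 6·3/25 + 12·4/25 + 20·1/5 + 30·6/25 + 42·7/25
 = 18/25 + 48/25 + 4 + 36/5 + 294/25
 = 128/5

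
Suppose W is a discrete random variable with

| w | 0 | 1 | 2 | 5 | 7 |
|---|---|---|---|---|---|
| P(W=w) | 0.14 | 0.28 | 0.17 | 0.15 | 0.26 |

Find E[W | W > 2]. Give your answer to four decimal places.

6.2683

P(W > 2) = 0.15 + 0.26 = 0.41.
E[W | W > 2] = [5·0.15 + 7·0.26] / 0.41
 = 2.57 / 0.41
 = 257/41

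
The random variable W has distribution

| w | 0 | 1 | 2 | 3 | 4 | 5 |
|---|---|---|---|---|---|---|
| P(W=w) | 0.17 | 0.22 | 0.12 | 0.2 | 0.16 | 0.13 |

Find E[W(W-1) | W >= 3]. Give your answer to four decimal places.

P(W >= 3) = 0.2 + 0.16 + 0.13 = 0.49.
E[W(W-1) | W >= 3] = [6·0.2 + 12·0.16 + 20·0.13] / 0.49
 = 5.72 / 0.49
 = 572/49

11.6735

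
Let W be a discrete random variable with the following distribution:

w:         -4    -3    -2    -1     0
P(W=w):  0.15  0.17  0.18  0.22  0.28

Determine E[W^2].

4.87

E[W^2] = Σ w^2·P(W=w)
 = 16·0.15 + 9·0.17 + 4·0.18 + 1·0.22 + 0·0.28
 = 2.4 + 1.53 + 0.72 + 0.22 + 0
 = 4.87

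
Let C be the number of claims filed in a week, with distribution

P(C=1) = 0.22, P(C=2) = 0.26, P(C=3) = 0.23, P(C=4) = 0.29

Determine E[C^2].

E[C^2] = Σ c^2·P(C=c)
 = 1·0.22 + 4·0.26 + 9·0.23 + 16·0.29
 = 0.22 + 1.04 + 2.07 + 4.64
 = 7.97

7.97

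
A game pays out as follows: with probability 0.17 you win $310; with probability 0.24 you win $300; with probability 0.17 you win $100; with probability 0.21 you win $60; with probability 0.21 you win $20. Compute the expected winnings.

158.5

E[payout] = 310·0.17 + 300·0.24 + 100·0.17 + 60·0.21 + 20·0.21
 = 52.7 + 72 + 17 + 12.6 + 4.2
 = 158.5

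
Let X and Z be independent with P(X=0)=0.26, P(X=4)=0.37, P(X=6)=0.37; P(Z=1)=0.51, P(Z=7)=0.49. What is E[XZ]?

14.578

E[XZ] = Σ_x Σ_z xz · P(X=x)P(Z=z)
 = 0·0.1326 + 0·0.1274 + 4·0.1887 + 28·0.1813 + 6·0.1887 + 42·0.1813
 = 0 + 0 + 0.7548 + 5.0764 + 1.1322 + 7.6146
 = 14.578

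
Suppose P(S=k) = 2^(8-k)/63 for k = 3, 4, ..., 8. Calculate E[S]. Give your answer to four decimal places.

3.9048

E[S] = Σ s·P(S=s)
 = 3·32/63 + 4·16/63 + 5·8/63 + 6·4/63 + 7·2/63 + 8·1/63
 = 32/21 + 64/63 + 40/63 + 8/21 + 2/9 + 8/63
 = 82/21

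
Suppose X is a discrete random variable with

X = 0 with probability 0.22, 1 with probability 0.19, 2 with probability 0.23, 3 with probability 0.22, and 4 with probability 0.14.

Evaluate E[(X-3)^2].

E[(X-3)^2] = Σ (x-3)^2·P(X=x)
 = 9·0.22 + 4·0.19 + 1·0.23 + 0·0.22 + 1·0.14
 = 1.98 + 0.76 + 0.23 + 0 + 0.14
 = 3.11

3.11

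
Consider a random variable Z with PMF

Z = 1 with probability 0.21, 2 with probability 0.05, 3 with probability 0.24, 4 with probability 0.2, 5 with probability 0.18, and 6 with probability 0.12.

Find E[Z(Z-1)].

11.14

E[Z(Z-1)] = Σ z(z-1)·P(Z=z)
 = 0·0.21 + 2·0.05 + 6·0.24 + 12·0.2 + 20·0.18 + 30·0.12
 = 0 + 0.1 + 1.44 + 2.4 + 3.6 + 3.6
 = 11.14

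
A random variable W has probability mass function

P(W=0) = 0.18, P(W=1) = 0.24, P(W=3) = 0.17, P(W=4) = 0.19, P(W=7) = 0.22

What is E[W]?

3.05

E[W] = Σ w·P(W=w)
 = 0·0.18 + 1·0.24 + 3·0.17 + 4·0.19 + 7·0.22
 = 0 + 0.24 + 0.51 + 0.76 + 1.54
 = 3.05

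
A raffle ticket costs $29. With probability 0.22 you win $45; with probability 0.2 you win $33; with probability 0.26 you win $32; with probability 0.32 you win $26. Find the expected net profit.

E[payout] = 45·0.22 + 33·0.2 + 32·0.26 + 26·0.32
 = 9.9 + 6.6 + 8.32 + 8.32
 = 33.14
Net = 33.14 - 29 = 4.14

4.14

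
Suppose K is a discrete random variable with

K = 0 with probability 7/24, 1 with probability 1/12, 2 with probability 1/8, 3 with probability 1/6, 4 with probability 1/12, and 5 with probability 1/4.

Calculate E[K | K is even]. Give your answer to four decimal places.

1.1667

P(K is even) = 7/24 + 1/8 + 1/12 = 1/2.
E[K | K is even] = [0·7/24 + 2·1/8 + 4·1/12] / (1/2)
 = 7/12 / (1/2)
 = 7/6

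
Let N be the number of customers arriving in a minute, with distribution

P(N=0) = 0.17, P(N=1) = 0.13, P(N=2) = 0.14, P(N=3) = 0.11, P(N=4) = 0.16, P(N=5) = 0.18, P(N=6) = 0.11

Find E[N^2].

12.7

E[N^2] = Σ n^2·P(N=n)
 = 0·0.17 + 1·0.13 + 4·0.14 + 9·0.11 + 16·0.16 + 25·0.18 + 36·0.11
 = 0 + 0.13 + 0.56 + 0.99 + 2.56 + 4.5 + 3.96
 = 12.7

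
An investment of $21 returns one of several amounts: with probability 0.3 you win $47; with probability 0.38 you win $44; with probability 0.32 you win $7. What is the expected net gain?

12.06

E[payout] = 47·0.3 + 44·0.38 + 7·0.32
 = 14.1 + 16.72 + 2.24
 = 33.06
Net = 33.06 - 21 = 12.06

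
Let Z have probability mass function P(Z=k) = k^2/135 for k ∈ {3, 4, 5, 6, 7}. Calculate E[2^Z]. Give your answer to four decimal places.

71.8815

E[2^Z] = Σ 2^z·P(Z=z)
 = 8·1/15 + 16·16/135 + 32·5/27 + 64·4/15 + 128·49/135
 = 8/15 + 256/135 + 160/27 + 256/15 + 6272/135
 = 9704/135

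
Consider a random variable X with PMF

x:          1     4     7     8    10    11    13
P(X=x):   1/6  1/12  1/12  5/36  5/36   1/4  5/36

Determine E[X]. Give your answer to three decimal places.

E[X] = Σ x·P(X=x)
 = 1·1/6 + 4·1/12 + 7·1/12 + 8·5/36 + 10·5/36 + 11·1/4 + 13·5/36
 = 1/6 + 1/3 + 7/12 + 10/9 + 25/18 + 11/4 + 65/36
 = 293/36

8.139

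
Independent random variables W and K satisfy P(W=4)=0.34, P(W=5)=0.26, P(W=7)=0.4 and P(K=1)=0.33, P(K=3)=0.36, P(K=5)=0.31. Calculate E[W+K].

8.42

E[W+K] = Σ_w Σ_k (w+k) · P(W=w)P(K=k)
 = 5·0.1122 + 7·0.1224 + 9·0.1054 + 6·0.0858 + 8·0.0936 + 10·0.0806 + 8·0.132 + 10·0.144 + 12·0.124
 = 0.561 + 0.8568 + 0.9486 + 0.5148 + 0.7488 + 0.806 + 1.056 + 1.44 + 1.488
 = 8.42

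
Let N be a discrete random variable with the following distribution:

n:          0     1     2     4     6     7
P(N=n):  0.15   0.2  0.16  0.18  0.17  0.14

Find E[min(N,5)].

E[min(N,5)] = Σ min(n,5)·P(N=n)
 = 0·0.15 + 1·0.2 + 2·0.16 + 4·0.18 + 5·0.17 + 5·0.14
 = 0 + 0.2 + 0.32 + 0.72 + 0.85 + 0.7
 = 2.79

2.79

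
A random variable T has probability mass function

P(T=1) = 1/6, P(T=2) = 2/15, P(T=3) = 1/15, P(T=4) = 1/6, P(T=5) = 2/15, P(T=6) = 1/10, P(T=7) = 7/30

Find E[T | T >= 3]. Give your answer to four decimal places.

P(T >= 3) = 1/15 + 1/6 + 2/15 + 1/10 + 7/30 = 7/10.
E[T | T >= 3] = [3·1/15 + 4·1/6 + 5·2/15 + 6·1/10 + 7·7/30] / (7/10)
 = 113/30 / (7/10)
 = 113/21

5.3810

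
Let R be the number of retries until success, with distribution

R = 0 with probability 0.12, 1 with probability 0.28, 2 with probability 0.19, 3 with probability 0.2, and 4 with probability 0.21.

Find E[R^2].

E[R^2] = Σ r^2·P(R=r)
 = 0·0.12 + 1·0.28 + 4·0.19 + 9·0.2 + 16·0.21
 = 0 + 0.28 + 0.76 + 1.8 + 3.36
 = 6.2

6.2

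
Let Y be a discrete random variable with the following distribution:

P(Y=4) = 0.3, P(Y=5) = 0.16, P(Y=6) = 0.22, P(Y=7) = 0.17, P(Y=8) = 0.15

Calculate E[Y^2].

E[Y^2] = Σ y^2·P(Y=y)
 = 16·0.3 + 25·0.16 + 36·0.22 + 49·0.17 + 64·0.15
 = 4.8 + 4 + 7.92 + 8.33 + 9.6
 = 34.65

34.65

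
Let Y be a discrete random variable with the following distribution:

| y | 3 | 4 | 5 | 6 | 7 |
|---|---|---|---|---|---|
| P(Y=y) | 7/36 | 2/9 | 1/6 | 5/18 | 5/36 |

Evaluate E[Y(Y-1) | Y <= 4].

P(Y <= 4) = 7/36 + 2/9 = 5/12.
E[Y(Y-1) | Y <= 4] = [6·7/36 + 12·2/9] / (5/12)
 = 23/6 / (5/12)
 = 46/5

9.2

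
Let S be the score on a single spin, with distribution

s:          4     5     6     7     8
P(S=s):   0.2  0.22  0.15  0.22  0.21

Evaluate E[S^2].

E[S^2] = Σ s^2·P(S=s)
 = 16·0.2 + 25·0.22 + 36·0.15 + 49·0.22 + 64·0.21
 = 3.2 + 5.5 + 5.4 + 10.78 + 13.44
 = 38.32

38.32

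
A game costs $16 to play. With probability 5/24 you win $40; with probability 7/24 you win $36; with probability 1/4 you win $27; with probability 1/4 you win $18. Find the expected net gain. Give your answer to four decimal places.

E[payout] = 40·5/24 + 36·7/24 + 27·1/4 + 18·1/4
 = 25/3 + 21/2 + 27/4 + 9/2
 = 361/12
Net = 361/12 - 16 = 169/12

14.0833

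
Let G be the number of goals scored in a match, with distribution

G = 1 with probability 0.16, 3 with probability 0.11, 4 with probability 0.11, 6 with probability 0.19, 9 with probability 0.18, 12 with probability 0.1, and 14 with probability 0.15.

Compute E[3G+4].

E[3G+4] = Σ (3g+4)·P(G=g)
 = 7·0.16 + 13·0.11 + 16·0.11 + 22·0.19 + 31·0.18 + 40·0.1 + 46·0.15
 = 1.12 + 1.43 + 1.76 + 4.18 + 5.58 + 4 + 6.9
 = 24.97

24.97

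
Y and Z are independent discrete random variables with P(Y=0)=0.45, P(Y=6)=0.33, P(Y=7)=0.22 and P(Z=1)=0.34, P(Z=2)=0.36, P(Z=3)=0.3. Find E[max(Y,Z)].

E[max(Y,Z)] = Σ_y Σ_z max(y,z) · P(Y=y)P(Z=z)
 = 1·0.153 + 2·0.162 + 3·0.135 + 6·0.1122 + 6·0.1188 + 6·0.099 + 7·0.0748 + 7·0.0792 + 7·0.066
 = 0.153 + 0.324 + 0.405 + 0.6732 + 0.7128 + 0.594 + 0.5236 + 0.5544 + 0.462
 = 4.402

4.402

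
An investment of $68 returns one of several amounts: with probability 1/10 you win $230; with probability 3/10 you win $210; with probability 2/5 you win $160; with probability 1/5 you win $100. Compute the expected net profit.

E[payout] = 230·1/10 + 210·3/10 + 160·2/5 + 100·1/5
 = 23 + 63 + 64 + 20
 = 170
Net = 170 - 68 = 102

102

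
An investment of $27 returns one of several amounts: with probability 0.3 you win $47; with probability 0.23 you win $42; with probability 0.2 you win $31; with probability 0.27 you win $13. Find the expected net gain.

E[payout] = 47·0.3 + 42·0.23 + 31·0.2 + 13·0.27
 = 14.1 + 9.66 + 6.2 + 3.51
 = 33.47
Net = 33.47 - 27 = 6.47

6.47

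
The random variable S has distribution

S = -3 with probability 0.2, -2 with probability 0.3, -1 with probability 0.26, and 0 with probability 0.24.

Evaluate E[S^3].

E[S^3] = Σ s^3·P(S=s)
 = (-27)·0.2 + (-8)·0.3 + (-1)·0.26 + 0·0.24
 = (-5.4) + (-2.4) + (-0.26) + 0
 = -8.06

-8.06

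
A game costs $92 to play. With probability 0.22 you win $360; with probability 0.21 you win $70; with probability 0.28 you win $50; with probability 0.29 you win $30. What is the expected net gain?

E[payout] = 360·0.22 + 70·0.21 + 50·0.28 + 30·0.29
 = 79.2 + 14.7 + 14 + 8.7
 = 116.6
Net = 116.6 - 92 = 24.6

24.6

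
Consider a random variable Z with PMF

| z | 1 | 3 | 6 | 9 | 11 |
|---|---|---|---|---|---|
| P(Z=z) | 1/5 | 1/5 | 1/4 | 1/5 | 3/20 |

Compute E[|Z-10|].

E[|Z-10|] = Σ |z-10|·P(Z=z)
 = 9·1/5 + 7·1/5 + 4·1/4 + 1·1/5 + 1·3/20
 = 9/5 + 7/5 + 1 + 1/5 + 3/20
 = 91/20

4.55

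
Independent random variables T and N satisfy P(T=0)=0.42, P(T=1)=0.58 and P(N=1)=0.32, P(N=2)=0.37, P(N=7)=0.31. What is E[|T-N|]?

E[|T-N|] = Σ_t Σ_n |t-n| · P(T=t)P(N=n)
 = 1·0.1344 + 2·0.1554 + 7·0.1302 + 0·0.1856 + 1·0.2146 + 6·0.1798
 = 0.1344 + 0.3108 + 0.9114 + 0 + 0.2146 + 1.0788
 = 2.65

2.65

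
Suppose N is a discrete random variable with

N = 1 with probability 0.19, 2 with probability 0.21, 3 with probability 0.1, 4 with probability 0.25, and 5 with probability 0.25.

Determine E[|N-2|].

1.54

E[|N-2|] = Σ |n-2|·P(N=n)
 = 1·0.19 + 0·0.21 + 1·0.1 + 2·0.25 + 3·0.25
 = 0.19 + 0 + 0.1 + 0.5 + 0.75
 = 1.54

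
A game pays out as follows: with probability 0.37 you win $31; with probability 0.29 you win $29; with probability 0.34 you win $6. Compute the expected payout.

21.92

E[payout] = 31·0.37 + 29·0.29 + 6·0.34
 = 11.47 + 8.41 + 2.04
 = 21.92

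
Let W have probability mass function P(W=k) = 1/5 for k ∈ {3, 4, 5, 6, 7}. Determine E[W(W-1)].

22

E[W(W-1)] = Σ w(w-1)·P(W=w)
 = 6·1/5 + 12·1/5 + 20·1/5 + 30·1/5 + 42·1/5
 = 6/5 + 12/5 + 4 + 6 + 42/5
 = 22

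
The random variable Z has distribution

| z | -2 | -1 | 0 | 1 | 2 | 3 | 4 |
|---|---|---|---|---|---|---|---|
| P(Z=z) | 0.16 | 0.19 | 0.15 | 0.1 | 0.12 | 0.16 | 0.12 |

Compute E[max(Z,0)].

E[max(Z,0)] = Σ max(z,0)·P(Z=z)
 = 0·0.16 + 0·0.19 + 0·0.15 + 1·0.1 + 2·0.12 + 3·0.16 + 4·0.12
 = 0 + 0 + 0 + 0.1 + 0.24 + 0.48 + 0.48
 = 1.3

1.3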